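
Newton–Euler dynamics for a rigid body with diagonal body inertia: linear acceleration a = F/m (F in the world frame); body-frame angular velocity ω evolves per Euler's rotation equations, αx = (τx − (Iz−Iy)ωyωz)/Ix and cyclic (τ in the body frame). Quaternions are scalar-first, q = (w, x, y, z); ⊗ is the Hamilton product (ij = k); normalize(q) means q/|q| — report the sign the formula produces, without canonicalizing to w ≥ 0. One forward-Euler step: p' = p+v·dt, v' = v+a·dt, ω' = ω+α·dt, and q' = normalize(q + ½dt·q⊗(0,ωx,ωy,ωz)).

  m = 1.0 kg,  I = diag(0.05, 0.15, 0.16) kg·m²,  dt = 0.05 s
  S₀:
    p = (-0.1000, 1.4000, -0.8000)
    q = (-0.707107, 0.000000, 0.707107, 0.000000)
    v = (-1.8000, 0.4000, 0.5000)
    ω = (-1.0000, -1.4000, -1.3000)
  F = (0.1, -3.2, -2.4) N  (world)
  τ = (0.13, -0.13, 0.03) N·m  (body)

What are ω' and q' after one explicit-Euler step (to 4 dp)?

ω' = (-0.8882, -1.3957, -1.3344)
q' = (-0.6814, -0.0053, 0.7308, 0.0406)

ω×(Iω) gyroscopic = (0.0182, -0.1430, 0.1400)
angular accel α = (2.2360, 0.0867, -0.6875)
ω + α·dt = (-0.8882, -1.3957, -1.3344)
2q̇ = q⊗(0,ω) = (0.9899498, -0.2121321, 0.9899498, 1.6263461)
updated quaternion q' = (-0.6814, -0.0053, 0.7308, 0.0406)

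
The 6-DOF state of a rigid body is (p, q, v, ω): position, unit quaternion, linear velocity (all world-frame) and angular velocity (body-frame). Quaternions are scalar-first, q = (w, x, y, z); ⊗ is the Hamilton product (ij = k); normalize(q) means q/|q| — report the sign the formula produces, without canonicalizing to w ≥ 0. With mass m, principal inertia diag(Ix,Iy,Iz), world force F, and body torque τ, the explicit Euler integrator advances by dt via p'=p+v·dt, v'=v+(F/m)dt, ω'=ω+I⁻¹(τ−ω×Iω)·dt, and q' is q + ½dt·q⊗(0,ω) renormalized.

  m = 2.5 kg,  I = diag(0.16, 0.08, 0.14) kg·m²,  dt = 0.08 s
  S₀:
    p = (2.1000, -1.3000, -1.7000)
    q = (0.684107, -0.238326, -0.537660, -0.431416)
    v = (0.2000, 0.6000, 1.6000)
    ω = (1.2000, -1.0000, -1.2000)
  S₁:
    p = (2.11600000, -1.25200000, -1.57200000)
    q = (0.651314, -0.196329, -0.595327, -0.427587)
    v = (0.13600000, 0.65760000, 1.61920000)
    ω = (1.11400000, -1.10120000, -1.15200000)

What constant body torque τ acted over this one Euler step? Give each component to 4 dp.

Δω = ω₁−ω₀ = (-0.08600000, -0.10120000, 0.04800000)
ω₀×(Iω₀) = (0.0720, -0.0288, 0.0960)
I·α + gyro = (-0.1000, -0.1300, 0.1800)

τ = (-0.1000, -0.1300, 0.1800)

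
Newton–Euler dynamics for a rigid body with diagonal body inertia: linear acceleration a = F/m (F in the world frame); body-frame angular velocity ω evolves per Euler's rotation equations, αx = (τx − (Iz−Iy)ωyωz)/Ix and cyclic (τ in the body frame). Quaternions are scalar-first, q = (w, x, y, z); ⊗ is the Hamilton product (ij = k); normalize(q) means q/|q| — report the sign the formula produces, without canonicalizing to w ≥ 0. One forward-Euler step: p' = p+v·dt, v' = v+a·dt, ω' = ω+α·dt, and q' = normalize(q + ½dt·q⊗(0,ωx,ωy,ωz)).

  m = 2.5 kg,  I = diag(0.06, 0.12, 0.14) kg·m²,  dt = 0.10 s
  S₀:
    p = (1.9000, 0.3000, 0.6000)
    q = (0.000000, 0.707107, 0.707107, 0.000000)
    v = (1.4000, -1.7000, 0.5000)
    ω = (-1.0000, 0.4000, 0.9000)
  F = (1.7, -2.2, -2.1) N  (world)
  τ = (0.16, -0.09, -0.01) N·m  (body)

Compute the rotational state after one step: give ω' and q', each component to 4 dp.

ω' = (-0.7453, 0.2650, 0.9100)
q' = (0.0212, 0.7371, 0.6736, 0.0494)

(τ − ω×Iω)/I = (2.5467, -1.3500, 0.1000)
ω + α·dt = (-0.7453, 0.2650, 0.9100)
Hamilton product q⊗(0,ω) = (0.4242642, 0.6363963, -0.6363963, 0.9899498)
q' = normalize(q + ½dt·q⊗(0,ω)) = (0.0212, 0.7371, 0.6736, 0.0494)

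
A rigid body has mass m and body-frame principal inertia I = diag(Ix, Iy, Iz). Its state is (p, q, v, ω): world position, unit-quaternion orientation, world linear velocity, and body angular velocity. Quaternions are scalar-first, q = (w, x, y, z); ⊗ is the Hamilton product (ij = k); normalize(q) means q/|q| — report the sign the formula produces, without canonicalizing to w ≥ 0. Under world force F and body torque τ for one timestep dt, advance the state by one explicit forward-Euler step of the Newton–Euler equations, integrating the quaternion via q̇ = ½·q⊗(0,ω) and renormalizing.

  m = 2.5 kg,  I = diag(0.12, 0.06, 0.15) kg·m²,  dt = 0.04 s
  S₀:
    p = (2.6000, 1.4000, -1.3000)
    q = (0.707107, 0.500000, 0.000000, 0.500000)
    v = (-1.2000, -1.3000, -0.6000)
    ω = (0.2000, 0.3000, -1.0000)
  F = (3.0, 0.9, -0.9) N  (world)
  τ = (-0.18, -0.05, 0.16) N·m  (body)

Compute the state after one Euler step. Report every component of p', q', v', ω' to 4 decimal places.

p' = (2.5520, 1.3480, -1.3240)
q' = (0.7149, 0.4997, 0.0162, 0.4887)
v' = (-1.1520, -1.2856, -0.6144)
ω' = (0.1490, 0.2627, -0.9564)

gyro term ω×Iω = (-0.0270, 0.0060, -0.0036)
angular accel α = (-1.2750, -0.9333, 1.0907)
ω' = ω + α·dt = (0.1490, 0.2627, -0.9564)
2q̇ = q⊗(0,ω) = (0.4000000, -0.0085786, 0.8121321, -0.5571070)
q' = normalize(q + ½dt·q⊗(0,ω)) = (0.7149, 0.4997, 0.0162, 0.4887)
a = F/m = (1.2000, 0.3600, -0.3600)
p' = p + v·dt = (2.5520, 1.3480, -1.3240)
v' = v + a·dt = (-1.1520, -1.2856, -0.6144)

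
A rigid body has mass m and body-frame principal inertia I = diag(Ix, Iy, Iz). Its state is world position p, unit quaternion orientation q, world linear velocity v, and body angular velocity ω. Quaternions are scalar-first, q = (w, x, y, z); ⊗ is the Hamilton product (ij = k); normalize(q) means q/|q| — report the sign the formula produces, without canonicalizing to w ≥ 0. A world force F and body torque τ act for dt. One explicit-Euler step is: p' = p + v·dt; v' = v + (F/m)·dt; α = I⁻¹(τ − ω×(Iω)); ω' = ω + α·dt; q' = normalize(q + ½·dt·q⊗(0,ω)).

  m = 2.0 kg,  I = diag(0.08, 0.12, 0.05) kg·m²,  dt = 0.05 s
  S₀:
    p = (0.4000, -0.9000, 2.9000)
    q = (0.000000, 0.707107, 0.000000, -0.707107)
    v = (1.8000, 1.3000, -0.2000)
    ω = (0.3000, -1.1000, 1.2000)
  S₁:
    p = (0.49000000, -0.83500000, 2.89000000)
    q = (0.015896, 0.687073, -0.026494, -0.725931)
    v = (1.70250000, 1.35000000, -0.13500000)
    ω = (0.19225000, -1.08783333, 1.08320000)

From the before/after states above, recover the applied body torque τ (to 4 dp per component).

τ = (-0.0800, 0.0400, -0.1300)

Δω = ω₁−ω₀ = (-0.10775000, 0.01216667, -0.11680000)
precession coupling = (0.0924, 0.0108, -0.0132)
I·α + gyro = (-0.0800, 0.0400, -0.1300)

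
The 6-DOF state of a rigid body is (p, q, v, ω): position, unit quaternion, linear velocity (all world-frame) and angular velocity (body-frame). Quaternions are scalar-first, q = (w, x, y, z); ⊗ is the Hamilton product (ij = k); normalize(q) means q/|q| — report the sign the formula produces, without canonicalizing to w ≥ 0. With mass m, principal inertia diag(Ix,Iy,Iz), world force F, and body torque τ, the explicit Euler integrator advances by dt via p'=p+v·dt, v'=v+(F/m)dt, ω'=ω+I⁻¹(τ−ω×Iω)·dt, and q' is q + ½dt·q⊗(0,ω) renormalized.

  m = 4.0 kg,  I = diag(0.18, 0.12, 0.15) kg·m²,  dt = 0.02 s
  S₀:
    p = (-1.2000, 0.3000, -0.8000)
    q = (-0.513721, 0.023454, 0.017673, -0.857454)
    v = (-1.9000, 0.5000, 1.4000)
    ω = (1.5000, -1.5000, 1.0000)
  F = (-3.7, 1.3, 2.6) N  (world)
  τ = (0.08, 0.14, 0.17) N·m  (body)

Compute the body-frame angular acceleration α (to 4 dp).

precession coupling ω×(Iω) = (-0.0450, 0.0450, 0.1350)
(τ − ω×Iω)/I = (0.6944, 0.7917, 0.2333)

α = (0.6944, 0.7917, 0.2333)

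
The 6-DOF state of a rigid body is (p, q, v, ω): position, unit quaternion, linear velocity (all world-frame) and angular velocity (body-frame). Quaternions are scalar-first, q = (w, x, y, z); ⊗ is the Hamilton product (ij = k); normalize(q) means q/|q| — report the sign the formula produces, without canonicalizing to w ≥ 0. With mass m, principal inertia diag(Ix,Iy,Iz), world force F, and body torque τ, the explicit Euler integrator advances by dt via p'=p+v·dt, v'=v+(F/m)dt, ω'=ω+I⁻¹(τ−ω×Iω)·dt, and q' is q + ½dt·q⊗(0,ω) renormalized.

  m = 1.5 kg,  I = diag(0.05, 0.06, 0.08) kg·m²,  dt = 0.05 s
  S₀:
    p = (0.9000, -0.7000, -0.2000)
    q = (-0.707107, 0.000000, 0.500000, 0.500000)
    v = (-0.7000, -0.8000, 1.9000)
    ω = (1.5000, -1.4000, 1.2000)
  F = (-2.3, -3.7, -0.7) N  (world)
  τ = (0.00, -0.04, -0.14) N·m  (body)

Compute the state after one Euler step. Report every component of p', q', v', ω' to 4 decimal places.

precession coupling ω×(Iω) = (-0.0336, -0.0540, -0.0210)
(τ − ω×Iω)/I = (0.6720, 0.2333, -1.4875)
new body rate ω' = (1.5336, -1.3883, 1.1256)
Hamilton product q⊗(0,ω) = (0.1000000, 0.2393395, 1.7399498, -1.5985284)
updated quaternion q' = (-0.7034, 0.0060, 0.5425, 0.4592)
a = (-1.5333, -2.4667, -0.4667)
new position p' = (0.8650, -0.7400, -0.1050)
v + (F/m)dt = (-0.7767, -0.9233, 1.8767)

p' = (0.8650, -0.7400, -0.1050)
q' = (-0.7034, 0.0060, 0.5425, 0.4592)
v' = (-0.7767, -0.9233, 1.8767)
ω' = (1.5336, -1.3883, 1.1256)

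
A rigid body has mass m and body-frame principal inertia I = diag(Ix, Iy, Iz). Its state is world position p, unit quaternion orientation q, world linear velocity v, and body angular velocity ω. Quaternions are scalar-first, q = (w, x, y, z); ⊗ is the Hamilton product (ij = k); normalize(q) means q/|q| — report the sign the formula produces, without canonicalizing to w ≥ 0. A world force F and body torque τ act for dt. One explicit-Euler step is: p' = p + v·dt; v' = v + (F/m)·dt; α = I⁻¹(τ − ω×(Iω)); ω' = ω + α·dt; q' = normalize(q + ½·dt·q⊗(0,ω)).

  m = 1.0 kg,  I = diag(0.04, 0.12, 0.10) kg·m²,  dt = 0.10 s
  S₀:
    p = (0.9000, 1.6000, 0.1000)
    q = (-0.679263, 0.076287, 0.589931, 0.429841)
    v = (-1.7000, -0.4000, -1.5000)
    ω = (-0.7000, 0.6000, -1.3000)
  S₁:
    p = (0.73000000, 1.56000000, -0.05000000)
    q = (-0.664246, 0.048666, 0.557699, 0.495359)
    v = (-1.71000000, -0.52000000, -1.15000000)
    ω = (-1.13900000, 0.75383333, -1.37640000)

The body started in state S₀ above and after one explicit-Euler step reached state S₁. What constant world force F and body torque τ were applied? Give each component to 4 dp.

F = (-0.1000, -1.2000, 3.5000)
τ = (-0.1600, 0.1300, -0.1100)

Δω = ω₁−ω₀ = (-0.43900000, 0.15383333, -0.07640000)
ω₀×(Iω₀) = (0.0156, -0.0546, -0.0336)
I·α + gyro = (-0.1600, 0.1300, -0.1100)
v₁ − v₀ = (-0.01000000, -0.12000000, 0.35000000)
applied force F = (-0.1000, -1.2000, 3.5000)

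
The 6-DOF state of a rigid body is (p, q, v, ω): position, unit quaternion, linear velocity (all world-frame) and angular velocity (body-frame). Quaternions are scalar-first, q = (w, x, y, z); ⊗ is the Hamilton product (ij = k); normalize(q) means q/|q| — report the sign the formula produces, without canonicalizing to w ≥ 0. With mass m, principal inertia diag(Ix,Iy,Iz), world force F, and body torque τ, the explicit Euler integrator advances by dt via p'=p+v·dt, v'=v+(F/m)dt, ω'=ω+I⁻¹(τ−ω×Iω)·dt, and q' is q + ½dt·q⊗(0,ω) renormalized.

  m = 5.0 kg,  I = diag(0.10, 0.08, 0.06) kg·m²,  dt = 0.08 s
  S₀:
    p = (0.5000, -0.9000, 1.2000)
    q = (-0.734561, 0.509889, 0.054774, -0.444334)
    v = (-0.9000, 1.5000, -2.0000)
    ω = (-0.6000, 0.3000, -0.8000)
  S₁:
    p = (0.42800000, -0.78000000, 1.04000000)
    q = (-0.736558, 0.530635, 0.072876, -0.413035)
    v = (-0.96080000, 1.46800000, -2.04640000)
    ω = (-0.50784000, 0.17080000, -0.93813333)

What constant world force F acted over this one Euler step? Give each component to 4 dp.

v₁ − v₀ = (-0.06080000, -0.03200000, -0.04640000)
F = m·Δv/dt = (-3.8000, -2.0000, -2.9000)

F = (-3.8000, -2.0000, -2.9000)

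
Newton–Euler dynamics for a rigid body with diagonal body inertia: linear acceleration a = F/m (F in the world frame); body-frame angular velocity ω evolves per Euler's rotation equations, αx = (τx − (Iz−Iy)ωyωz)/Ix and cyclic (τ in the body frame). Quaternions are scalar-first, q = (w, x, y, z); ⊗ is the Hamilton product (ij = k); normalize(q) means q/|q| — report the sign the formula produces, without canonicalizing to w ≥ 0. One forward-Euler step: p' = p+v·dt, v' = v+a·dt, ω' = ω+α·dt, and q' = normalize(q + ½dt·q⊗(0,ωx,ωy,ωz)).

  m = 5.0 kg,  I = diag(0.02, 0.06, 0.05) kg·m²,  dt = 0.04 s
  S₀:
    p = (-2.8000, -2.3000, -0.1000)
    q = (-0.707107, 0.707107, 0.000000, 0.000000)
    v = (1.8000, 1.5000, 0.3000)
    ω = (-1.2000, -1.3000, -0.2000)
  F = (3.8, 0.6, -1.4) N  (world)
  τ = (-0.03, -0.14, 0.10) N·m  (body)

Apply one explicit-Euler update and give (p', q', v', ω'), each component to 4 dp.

(τ − ω×Iω)/I = (-1.3700, -2.2133, 0.7520)
ω + α·dt = (-1.2548, -1.3885, -0.1699)
q⊗(0,ω) = (0.8485284, 0.8485284, 1.0606605, -0.7778177)
q + ½dt·q⊗(0,ω), renormalized = (-0.6897, 0.7236, 0.0212, -0.0155)
a = (0.7600, 0.1200, -0.2800)
new position p' = (-2.7280, -2.2400, -0.0880)
new velocity v' = (1.8304, 1.5048, 0.2888)

p' = (-2.7280, -2.2400, -0.0880)
q' = (-0.6897, 0.7236, 0.0212, -0.0155)
v' = (1.8304, 1.5048, 0.2888)
ω' = (-1.2548, -1.3885, -0.1699)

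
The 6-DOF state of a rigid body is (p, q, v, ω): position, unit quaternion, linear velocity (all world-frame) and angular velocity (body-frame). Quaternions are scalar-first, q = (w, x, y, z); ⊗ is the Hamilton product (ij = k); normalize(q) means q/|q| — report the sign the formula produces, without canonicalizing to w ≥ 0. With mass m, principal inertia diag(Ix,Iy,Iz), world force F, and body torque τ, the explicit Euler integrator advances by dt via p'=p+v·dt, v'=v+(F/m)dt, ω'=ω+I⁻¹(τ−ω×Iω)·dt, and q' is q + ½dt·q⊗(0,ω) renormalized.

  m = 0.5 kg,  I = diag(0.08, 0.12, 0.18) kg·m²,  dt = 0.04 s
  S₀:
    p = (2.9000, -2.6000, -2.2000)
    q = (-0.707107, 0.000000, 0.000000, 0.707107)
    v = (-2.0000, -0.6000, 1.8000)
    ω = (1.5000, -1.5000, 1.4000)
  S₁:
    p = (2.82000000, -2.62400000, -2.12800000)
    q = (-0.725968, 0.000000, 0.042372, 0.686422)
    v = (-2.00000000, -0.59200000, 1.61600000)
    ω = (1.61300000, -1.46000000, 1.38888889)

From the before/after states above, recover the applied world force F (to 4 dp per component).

v₁ − v₀ = (0.00000000, 0.00800000, -0.18400000)
m·(v₁−v₀)/dt = (0.0000, 0.1000, -2.3000)

F = (0.0000, 0.1000, -2.3000)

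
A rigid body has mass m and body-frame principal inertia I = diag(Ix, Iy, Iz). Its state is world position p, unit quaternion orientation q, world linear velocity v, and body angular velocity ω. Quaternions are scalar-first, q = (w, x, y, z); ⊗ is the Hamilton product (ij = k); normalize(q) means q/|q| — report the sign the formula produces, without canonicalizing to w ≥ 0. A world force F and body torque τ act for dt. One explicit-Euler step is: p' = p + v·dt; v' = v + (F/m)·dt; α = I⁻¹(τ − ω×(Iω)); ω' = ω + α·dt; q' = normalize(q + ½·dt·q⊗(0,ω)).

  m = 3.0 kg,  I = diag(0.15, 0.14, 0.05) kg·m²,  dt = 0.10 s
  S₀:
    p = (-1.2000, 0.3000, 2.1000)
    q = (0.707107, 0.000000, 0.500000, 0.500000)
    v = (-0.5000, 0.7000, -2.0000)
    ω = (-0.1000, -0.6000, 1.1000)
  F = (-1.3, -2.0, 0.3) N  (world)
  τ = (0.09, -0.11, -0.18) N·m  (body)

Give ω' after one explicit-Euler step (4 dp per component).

ω×(Iω) gyroscopic = (0.0594, -0.0110, -0.0006)
angular accel α = (0.2040, -0.7071, -3.5880)
ω' = ω + α·dt = (-0.0796, -0.6707, 0.7412)

ω' = (-0.0796, -0.6707, 0.7412)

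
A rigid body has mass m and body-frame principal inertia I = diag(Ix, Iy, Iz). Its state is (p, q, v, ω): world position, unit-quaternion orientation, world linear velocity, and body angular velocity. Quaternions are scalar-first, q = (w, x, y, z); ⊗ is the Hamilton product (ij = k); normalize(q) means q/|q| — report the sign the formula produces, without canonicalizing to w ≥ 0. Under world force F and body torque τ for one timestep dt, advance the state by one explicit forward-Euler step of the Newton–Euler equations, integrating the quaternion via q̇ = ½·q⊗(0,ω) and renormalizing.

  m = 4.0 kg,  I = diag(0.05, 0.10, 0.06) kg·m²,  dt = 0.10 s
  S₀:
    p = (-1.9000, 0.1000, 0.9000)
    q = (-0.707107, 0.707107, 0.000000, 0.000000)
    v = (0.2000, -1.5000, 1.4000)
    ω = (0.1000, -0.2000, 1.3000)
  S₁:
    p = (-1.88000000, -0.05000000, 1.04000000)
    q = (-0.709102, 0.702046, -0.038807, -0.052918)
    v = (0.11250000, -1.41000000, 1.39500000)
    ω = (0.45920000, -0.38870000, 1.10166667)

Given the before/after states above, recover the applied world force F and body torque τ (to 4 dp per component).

v₁ − v₀ = (-0.08750000, 0.09000000, -0.00500000)
F = m·Δv/dt = (-3.5000, 3.6000, -0.2000)
ω₁ − ω₀ = (0.35920000, -0.18870000, -0.19833333)
I·α + gyro = (0.1900, -0.1900, -0.1200)

F = (-3.5000, 3.6000, -0.2000)
τ = (0.1900, -0.1900, -0.1200)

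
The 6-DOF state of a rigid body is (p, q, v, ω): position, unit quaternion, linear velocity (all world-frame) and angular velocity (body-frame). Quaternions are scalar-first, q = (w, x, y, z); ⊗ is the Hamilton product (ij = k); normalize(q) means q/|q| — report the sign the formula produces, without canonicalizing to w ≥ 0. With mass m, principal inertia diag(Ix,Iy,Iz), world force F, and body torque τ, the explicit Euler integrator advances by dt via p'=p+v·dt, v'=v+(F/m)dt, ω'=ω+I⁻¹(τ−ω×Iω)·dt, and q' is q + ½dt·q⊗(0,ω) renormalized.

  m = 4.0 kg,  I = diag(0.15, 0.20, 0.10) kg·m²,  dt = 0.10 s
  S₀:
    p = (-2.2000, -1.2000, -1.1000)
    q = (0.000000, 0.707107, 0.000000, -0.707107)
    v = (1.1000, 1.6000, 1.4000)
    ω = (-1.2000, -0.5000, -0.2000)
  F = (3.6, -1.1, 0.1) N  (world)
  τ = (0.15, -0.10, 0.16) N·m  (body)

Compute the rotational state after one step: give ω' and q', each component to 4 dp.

(τ − ω×Iω)/I = (1.0667, -0.5600, 1.3000)
ω + α·dt = (-1.0933, -0.5560, -0.0700)
2q̇ = q⊗(0,ω) = (0.7071070, -0.3535535, 0.9899498, -0.3535535)
q + ½dt·q⊗(0,ω), renormalized = (0.0353, 0.6879, 0.0494, -0.7232)

ω' = (-1.0933, -0.5560, -0.0700)
q' = (0.0353, 0.6879, 0.0494, -0.7232)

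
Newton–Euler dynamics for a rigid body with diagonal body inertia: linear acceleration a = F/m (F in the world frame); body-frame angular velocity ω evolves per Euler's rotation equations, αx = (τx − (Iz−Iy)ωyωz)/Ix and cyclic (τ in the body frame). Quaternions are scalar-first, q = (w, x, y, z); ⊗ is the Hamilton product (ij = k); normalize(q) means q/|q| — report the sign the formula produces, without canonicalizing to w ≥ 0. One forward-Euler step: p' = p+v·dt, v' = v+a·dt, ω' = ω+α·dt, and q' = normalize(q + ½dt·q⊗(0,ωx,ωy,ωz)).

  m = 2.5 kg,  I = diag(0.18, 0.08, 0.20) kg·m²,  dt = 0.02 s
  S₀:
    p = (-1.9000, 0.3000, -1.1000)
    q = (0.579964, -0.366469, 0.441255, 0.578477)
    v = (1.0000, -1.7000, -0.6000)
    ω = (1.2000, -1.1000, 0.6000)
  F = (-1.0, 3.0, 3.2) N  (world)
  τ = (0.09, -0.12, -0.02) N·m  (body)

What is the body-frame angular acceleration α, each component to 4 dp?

ω×(Iω) gyroscopic = (-0.0792, -0.0144, 0.1320)
angular accel α = (0.9400, -1.3200, -0.7600)

α = (0.9400, -1.3200, -0.7600)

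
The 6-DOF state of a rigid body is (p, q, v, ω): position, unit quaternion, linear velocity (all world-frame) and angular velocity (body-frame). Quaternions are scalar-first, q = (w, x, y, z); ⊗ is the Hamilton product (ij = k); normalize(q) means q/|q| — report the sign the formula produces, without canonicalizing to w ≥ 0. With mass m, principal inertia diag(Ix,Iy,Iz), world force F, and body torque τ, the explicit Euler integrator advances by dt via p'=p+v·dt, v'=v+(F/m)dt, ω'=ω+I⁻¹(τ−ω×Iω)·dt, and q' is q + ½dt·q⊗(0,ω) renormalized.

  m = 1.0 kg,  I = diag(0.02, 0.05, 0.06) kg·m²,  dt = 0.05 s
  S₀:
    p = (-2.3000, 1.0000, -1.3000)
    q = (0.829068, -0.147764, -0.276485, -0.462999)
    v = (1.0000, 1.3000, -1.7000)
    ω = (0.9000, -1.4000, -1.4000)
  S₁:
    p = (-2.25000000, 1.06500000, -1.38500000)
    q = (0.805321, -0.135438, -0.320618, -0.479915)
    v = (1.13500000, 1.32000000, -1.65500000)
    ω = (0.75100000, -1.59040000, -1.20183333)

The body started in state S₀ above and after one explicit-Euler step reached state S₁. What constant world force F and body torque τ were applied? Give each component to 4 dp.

v₁ − v₀ = (0.13500000, 0.02000000, 0.04500000)
F = m·Δv/dt = (2.7000, 0.4000, 0.9000)
ω₁ − ω₀ = (-0.14900000, -0.19040000, 0.19816667)
applied torque τ = (-0.0400, -0.1400, 0.2000)

F = (2.7000, 0.4000, 0.9000)
τ = (-0.0400, -0.1400, 0.2000)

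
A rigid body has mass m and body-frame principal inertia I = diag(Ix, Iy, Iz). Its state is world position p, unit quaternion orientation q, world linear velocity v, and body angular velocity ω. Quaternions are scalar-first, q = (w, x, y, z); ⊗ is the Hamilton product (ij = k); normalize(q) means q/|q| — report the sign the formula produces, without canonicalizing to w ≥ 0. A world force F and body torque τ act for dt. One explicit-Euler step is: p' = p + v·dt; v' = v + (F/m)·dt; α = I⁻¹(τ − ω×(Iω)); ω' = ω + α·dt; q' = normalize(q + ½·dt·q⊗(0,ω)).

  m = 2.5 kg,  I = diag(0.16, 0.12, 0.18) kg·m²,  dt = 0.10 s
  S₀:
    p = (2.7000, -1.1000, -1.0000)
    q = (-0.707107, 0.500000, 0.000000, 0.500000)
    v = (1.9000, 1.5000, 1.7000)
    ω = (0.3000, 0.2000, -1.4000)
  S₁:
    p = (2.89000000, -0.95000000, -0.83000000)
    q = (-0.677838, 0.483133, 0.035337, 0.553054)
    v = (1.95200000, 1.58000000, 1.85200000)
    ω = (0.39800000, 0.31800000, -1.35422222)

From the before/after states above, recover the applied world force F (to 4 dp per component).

Δv = v₁−v₀ = (0.05200000, 0.08000000, 0.15200000)
F = m·Δv/dt = (1.3000, 2.0000, 3.8000)

F = (1.3000, 2.0000, 3.8000)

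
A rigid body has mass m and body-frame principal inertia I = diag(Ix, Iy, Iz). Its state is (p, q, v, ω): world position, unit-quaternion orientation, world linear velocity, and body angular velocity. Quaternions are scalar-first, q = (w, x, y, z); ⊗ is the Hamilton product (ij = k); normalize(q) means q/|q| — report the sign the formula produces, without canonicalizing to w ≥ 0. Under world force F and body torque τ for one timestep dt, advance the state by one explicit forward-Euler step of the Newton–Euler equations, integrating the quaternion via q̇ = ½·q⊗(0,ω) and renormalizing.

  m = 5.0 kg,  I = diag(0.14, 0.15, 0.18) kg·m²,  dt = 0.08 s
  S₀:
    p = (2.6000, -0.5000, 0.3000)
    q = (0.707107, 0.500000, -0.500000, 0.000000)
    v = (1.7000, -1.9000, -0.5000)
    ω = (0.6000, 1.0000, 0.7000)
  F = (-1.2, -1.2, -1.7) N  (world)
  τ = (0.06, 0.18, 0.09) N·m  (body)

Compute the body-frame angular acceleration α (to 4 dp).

ω×(Iω) gyroscopic = (0.0210, -0.0168, 0.0060)
α = I⁻¹(τ − ω×Iω) = (0.2786, 1.3120, 0.4667)

α = (0.2786, 1.3120, 0.4667)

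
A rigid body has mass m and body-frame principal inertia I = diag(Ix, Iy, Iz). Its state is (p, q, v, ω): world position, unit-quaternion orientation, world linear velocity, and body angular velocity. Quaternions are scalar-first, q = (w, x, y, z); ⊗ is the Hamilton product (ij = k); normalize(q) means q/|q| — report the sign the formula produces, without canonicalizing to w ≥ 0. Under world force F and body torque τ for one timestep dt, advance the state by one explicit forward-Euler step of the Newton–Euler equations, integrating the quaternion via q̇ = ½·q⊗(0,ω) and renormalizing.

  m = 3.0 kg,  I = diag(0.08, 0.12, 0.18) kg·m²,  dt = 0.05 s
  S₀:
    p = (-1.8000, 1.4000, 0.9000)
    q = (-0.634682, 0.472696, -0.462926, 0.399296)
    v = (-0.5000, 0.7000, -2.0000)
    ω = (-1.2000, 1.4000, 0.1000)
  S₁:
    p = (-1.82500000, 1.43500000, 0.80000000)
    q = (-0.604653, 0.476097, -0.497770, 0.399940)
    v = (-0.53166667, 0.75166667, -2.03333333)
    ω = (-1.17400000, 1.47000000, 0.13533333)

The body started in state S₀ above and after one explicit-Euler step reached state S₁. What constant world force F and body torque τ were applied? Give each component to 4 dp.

F = (-1.9000, 3.1000, -2.0000)
τ = (0.0500, 0.1800, 0.0600)

Δω = ω₁−ω₀ = (0.02600000, 0.07000000, 0.03533333)
applied torque τ = (0.0500, 0.1800, 0.0600)
Δv = v₁−v₀ = (-0.03166667, 0.05166667, -0.03333333)
m·(v₁−v₀)/dt = (-1.9000, 3.1000, -2.0000)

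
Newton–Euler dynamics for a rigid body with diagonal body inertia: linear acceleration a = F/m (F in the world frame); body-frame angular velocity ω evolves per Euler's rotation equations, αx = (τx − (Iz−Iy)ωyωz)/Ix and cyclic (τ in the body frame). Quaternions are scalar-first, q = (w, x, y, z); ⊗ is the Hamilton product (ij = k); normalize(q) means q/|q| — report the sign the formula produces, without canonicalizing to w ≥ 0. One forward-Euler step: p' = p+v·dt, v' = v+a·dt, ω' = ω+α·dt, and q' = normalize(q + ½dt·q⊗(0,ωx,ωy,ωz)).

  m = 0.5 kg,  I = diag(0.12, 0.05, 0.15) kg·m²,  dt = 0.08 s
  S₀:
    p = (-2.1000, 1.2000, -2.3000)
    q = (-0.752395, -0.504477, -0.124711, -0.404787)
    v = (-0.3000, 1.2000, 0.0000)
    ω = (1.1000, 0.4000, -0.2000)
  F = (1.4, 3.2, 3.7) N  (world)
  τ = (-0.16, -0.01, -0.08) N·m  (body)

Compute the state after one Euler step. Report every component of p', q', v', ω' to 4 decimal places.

p' = (-2.1240, 1.2960, -2.3000)
q' = (-0.7306, -0.5295, -0.1584, -0.4009)
v' = (-0.0760, 1.7120, 0.5920)
ω' = (0.9987, 0.3734, -0.2262)

gyro term ω×Iω = (-0.0080, 0.0066, -0.0308)
angular accel α = (-1.2667, -0.3320, -0.3280)
ω + α·dt = (0.9987, 0.3734, -0.2262)
q⊗(0,ω) = (0.5238517, -0.6407775, -0.8471191, 0.0858703)
q' = normalize(q + ½dt·q⊗(0,ω)) = (-0.7306, -0.5295, -0.1584, -0.4009)
linear accel F/m = (2.8000, 6.4000, 7.4000)
p' = p + v·dt = (-2.1240, 1.2960, -2.3000)
v + (F/m)dt = (-0.0760, 1.7120, 0.5920)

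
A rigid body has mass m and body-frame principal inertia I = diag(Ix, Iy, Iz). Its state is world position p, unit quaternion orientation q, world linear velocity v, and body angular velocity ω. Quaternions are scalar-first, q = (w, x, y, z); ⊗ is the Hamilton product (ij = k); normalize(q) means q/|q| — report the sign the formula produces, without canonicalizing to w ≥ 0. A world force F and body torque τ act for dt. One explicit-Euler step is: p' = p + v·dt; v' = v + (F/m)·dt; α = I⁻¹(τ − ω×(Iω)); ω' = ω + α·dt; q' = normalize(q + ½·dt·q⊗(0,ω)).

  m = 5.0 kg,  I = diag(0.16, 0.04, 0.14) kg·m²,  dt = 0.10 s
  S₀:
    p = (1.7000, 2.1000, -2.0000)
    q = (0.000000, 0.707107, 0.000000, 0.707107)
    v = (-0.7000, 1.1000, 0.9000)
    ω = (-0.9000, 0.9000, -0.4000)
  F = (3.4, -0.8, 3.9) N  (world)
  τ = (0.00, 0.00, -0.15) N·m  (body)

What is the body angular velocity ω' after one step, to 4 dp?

ω' = (-0.8775, 0.8820, -0.5766)

gyro term ω×Iω = (-0.0360, 0.0072, 0.0972)
(τ − ω×Iω)/I = (0.2250, -0.1800, -1.7657)
ω' = ω + α·dt = (-0.8775, 0.8820, -0.5766)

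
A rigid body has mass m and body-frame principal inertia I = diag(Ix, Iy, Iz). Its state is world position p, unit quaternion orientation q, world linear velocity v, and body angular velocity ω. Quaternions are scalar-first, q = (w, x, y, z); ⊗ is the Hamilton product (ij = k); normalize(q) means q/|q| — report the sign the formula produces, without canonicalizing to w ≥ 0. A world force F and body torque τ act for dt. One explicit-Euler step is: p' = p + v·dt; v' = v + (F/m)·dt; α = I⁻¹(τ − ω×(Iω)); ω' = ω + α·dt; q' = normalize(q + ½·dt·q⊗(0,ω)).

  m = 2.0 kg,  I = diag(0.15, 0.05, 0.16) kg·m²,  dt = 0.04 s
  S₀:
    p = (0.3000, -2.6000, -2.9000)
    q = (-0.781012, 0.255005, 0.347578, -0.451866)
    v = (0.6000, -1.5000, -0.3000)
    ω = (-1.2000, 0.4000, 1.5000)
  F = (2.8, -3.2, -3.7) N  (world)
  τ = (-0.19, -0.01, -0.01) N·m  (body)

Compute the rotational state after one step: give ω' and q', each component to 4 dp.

ω×(Iω) gyroscopic = (0.0660, 0.0180, 0.0480)
angular accel α = (-1.7067, -0.5600, -0.3625)
new body rate ω' = (-1.2683, 0.3776, 1.4855)
q⊗(0,ω) = (0.8447738, 1.6393278, -0.1526731, -0.6524224)
updated quaternion q' = (-0.7635, 0.2876, 0.3443, -0.4646)

ω' = (-1.2683, 0.3776, 1.4855)
q' = (-0.7635, 0.2876, 0.3443, -0.4646)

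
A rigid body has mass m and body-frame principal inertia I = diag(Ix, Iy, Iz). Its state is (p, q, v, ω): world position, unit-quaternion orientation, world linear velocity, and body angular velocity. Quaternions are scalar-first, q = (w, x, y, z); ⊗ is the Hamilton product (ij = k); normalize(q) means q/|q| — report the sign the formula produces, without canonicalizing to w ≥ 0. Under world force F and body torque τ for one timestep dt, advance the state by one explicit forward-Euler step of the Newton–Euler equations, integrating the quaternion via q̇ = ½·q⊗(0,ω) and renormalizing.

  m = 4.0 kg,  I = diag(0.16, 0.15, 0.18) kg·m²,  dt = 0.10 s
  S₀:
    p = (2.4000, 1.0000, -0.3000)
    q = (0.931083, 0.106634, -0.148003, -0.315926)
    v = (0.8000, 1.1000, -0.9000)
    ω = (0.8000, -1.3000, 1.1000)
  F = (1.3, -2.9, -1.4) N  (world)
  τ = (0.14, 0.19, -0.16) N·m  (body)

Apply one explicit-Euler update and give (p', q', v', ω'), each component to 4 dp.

p' = (2.4800, 1.1100, -0.3900)
q' = (0.9305, 0.1147, -0.2260, -0.2646)
v' = (0.8325, 1.0275, -0.9350)
ω' = (0.9143, -1.1616, 1.0053)

a = F/m = (0.3250, -0.7250, -0.3500)
p' = p + v·dt = (2.4800, 1.1100, -0.3900)
v' = v + a·dt = (0.8325, 1.0275, -0.9350)
precession coupling ω×(Iω) = (-0.0429, -0.0176, 0.0104)
(τ − ω×Iω)/I = (1.1431, 1.3840, -0.9467)
new body rate ω' = (0.9143, -1.1616, 1.0053)
2q̇ = q⊗(0,ω) = (0.0698075, 0.1713593, -1.5804461, 1.0039695)
updated quaternion q' = (0.9305, 0.1147, -0.2260, -0.2646)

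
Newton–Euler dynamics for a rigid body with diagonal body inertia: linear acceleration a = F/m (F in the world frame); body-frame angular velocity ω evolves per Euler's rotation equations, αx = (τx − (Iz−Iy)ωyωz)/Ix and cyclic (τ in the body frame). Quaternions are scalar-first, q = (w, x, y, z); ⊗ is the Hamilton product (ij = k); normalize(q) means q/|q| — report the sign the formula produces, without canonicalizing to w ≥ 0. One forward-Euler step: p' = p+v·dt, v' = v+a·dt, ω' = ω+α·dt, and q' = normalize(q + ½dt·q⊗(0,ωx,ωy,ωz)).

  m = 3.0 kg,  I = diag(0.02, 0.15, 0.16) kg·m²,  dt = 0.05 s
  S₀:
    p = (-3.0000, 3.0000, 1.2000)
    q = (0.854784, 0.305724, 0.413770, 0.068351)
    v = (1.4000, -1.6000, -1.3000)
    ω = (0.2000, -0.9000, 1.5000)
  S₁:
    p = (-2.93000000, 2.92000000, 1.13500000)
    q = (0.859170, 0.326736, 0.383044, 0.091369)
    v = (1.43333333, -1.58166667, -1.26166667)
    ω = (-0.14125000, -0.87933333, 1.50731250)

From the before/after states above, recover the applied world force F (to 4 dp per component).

F = (2.0000, 1.1000, 2.3000)

Δv = v₁−v₀ = (0.03333333, 0.01833333, 0.03833333)
applied force F = (2.0000, 1.1000, 2.3000)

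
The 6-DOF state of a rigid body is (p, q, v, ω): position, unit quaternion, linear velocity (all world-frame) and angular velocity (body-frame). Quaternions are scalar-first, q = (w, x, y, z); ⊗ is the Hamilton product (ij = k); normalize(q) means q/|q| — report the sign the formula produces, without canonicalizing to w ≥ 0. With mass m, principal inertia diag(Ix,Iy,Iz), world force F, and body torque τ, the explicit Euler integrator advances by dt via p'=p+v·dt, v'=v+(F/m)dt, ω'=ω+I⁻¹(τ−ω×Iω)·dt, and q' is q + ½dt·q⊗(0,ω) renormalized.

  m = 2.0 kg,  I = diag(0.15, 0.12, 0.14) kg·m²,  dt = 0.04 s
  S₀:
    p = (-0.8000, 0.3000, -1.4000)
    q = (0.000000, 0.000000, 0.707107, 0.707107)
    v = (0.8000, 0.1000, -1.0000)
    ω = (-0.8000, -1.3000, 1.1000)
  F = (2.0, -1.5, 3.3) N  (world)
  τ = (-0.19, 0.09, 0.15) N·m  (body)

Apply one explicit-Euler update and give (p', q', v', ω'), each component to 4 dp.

p' = (-0.7680, 0.3040, -1.4400)
q' = (0.0028, 0.0339, 0.6953, 0.7179)
v' = (0.8400, 0.0700, -0.9340)
ω' = (-0.8430, -1.2671, 1.1518)

(τ − ω×Iω)/I = (-1.0760, 0.8233, 1.2943)
ω + α·dt = (-0.8430, -1.2671, 1.1518)
Hamilton product q⊗(0,ω) = (0.1414214, 1.6970568, -0.5656856, 0.5656856)
q' = normalize(q + ½dt·q⊗(0,ω)) = (0.0028, 0.0339, 0.6953, 0.7179)
a = (1.0000, -0.7500, 1.6500)
p + v·dt = (-0.7680, 0.3040, -1.4400)
v + (F/m)dt = (0.8400, 0.0700, -0.9340)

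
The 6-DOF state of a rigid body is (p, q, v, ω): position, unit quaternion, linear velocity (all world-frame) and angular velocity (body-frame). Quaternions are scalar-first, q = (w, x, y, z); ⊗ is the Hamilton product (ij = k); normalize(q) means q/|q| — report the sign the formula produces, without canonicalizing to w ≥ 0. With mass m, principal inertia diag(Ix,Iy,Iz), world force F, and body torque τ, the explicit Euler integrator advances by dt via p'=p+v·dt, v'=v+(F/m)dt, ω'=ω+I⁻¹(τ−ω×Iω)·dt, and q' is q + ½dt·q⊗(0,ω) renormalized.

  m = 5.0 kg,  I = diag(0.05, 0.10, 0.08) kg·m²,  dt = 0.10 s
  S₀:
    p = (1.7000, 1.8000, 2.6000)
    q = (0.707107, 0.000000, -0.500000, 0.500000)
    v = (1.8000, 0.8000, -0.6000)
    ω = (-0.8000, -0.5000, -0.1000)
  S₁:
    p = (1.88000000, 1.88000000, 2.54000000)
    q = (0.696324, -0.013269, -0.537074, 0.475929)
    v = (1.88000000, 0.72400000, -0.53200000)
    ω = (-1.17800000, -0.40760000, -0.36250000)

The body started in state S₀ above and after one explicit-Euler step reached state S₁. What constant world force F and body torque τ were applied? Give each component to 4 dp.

velocity change Δv = (0.08000000, -0.07600000, 0.06800000)
F = m·Δv/dt = (4.0000, -3.8000, 3.4000)
rate change Δω = (-0.37800000, 0.09240000, -0.26250000)
I·α + gyro = (-0.1900, 0.0900, -0.1900)

F = (4.0000, -3.8000, 3.4000)
τ = (-0.1900, 0.0900, -0.1900)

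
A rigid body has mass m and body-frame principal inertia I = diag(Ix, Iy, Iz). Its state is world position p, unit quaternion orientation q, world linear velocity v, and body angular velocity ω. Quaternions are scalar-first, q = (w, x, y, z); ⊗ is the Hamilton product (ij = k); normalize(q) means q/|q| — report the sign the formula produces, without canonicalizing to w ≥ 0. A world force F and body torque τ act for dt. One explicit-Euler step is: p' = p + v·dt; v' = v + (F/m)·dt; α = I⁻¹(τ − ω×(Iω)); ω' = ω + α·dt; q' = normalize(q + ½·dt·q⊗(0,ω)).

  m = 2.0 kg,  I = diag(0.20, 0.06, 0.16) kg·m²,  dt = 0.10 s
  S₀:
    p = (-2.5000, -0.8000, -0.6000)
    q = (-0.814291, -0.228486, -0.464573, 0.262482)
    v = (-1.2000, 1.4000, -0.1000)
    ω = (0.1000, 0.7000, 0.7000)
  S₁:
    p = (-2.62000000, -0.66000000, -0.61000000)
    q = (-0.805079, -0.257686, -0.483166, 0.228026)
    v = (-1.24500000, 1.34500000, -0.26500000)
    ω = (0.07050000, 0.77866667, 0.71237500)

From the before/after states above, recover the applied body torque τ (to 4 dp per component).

τ = (-0.0100, 0.0500, 0.0100)

rate change Δω = (-0.02950000, 0.07866667, 0.01237500)
I·α + gyro = (-0.0100, 0.0500, 0.0100)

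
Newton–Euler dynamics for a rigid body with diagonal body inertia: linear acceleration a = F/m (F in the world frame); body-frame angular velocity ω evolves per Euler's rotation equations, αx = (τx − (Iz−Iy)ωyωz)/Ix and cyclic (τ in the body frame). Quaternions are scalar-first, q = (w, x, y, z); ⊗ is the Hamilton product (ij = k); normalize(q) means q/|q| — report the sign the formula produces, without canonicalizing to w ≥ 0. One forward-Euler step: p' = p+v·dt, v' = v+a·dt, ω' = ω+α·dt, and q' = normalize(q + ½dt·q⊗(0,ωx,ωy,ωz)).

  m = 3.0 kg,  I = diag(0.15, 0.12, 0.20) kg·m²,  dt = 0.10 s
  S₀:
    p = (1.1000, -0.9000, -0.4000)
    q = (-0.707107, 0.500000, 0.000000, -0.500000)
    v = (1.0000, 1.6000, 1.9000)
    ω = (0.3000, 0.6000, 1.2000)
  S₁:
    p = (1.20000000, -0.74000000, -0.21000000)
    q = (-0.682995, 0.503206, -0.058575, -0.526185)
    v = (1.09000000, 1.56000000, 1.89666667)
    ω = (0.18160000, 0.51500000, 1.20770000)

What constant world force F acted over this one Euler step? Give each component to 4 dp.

F = (2.7000, -1.2000, -0.1000)

velocity change Δv = (0.09000000, -0.04000000, -0.00333333)
applied force F = (2.7000, -1.2000, -0.1000)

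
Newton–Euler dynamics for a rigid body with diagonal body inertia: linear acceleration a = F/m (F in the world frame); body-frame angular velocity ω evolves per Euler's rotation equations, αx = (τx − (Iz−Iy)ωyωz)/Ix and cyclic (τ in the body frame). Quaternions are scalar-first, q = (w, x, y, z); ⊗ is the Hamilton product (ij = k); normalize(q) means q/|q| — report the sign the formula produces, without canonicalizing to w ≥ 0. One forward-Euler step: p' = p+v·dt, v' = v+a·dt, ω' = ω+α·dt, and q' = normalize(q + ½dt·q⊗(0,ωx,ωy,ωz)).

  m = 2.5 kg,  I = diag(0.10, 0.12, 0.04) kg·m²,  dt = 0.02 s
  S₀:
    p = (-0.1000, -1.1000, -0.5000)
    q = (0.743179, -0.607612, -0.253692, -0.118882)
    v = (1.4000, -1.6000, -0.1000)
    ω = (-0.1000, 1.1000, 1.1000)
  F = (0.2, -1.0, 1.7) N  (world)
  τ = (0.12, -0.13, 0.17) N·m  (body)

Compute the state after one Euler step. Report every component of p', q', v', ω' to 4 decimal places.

angular accel α = (2.1680, -1.0283, 4.3050)
new body rate ω' = (-0.0566, 1.0794, 1.1861)
q⊗(0,ω) = (0.3490702, -0.2226089, 1.4977583, 0.1237545)
q' = normalize(q + ½dt·q⊗(0,ω)) = (0.7466, -0.6098, -0.2387, -0.1176)
linear accel F/m = (0.0800, -0.4000, 0.6800)
new position p' = (-0.0720, -1.1320, -0.5020)
v' = v + a·dt = (1.4016, -1.6080, -0.0864)

p' = (-0.0720, -1.1320, -0.5020)
q' = (0.7466, -0.6098, -0.2387, -0.1176)
v' = (1.4016, -1.6080, -0.0864)
ω' = (-0.0566, 1.0794, 1.1861)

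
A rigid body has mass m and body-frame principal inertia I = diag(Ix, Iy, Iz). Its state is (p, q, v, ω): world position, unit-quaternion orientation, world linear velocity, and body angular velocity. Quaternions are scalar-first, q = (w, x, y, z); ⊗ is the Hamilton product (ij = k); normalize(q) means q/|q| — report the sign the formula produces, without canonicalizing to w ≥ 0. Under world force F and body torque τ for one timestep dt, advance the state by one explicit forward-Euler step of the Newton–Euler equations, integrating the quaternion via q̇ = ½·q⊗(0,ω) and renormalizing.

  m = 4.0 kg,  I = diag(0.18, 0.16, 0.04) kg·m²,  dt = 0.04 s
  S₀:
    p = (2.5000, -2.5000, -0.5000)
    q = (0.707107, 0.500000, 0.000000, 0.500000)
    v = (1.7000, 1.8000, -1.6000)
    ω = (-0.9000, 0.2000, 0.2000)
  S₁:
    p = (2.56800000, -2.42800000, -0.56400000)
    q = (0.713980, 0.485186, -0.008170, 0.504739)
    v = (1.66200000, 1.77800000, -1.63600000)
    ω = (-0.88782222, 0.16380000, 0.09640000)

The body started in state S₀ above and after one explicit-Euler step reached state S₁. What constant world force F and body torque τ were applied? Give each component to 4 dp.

v₁ − v₀ = (-0.03800000, -0.02200000, -0.03600000)
applied force F = (-3.8000, -2.2000, -3.6000)
Δω = ω₁−ω₀ = (0.01217778, -0.03620000, -0.10360000)
τ = I·(Δω/dt) + ω₀×(Iω₀) = (0.0500, -0.1700, -0.1000)

F = (-3.8000, -2.2000, -3.6000)
τ = (0.0500, -0.1700, -0.1000)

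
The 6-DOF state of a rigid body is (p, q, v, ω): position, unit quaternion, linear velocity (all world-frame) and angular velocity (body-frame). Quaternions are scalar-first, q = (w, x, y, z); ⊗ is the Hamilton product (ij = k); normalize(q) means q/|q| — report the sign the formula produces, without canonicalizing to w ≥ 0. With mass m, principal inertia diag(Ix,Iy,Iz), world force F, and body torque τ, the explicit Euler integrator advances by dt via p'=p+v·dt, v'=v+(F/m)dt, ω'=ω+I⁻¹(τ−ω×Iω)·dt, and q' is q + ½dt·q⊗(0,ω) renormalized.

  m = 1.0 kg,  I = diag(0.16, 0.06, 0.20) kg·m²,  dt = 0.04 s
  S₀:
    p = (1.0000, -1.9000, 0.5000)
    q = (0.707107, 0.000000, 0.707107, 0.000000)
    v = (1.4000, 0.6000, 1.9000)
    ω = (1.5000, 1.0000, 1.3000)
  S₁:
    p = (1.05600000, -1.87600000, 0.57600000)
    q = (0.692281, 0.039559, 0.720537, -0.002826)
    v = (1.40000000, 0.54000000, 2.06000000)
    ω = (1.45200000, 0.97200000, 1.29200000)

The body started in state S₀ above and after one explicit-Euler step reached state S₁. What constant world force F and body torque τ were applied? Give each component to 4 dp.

F = (0.0000, -1.5000, 4.0000)
τ = (-0.0100, -0.1200, -0.1900)

rate change Δω = (-0.04800000, -0.02800000, -0.00800000)
gyro term ω₀×Iω₀ = (0.1820, -0.0780, -0.1500)
I·α + gyro = (-0.0100, -0.1200, -0.1900)
v₁ − v₀ = (0.00000000, -0.06000000, 0.16000000)
applied force F = (0.0000, -1.5000, 4.0000)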